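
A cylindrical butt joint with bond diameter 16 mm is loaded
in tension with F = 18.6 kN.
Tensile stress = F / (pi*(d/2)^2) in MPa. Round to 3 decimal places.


Area = pi * (16/2)^2 = 201.0619 mm^2
Stress = 18.6*1000 / 201.0619
= 92.509 MPa

92.509


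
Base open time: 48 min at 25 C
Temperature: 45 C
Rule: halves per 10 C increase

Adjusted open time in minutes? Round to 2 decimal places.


Acceleration = 2^((45-25)/10) = 4.0000
Open time = 48 / 4.0000 = 12.00 min

12.00


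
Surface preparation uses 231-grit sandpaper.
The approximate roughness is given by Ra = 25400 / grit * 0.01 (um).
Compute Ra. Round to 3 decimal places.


Ra = 25400 / 231 * 0.01
= 254 / 231
= 1.100 um

1.100


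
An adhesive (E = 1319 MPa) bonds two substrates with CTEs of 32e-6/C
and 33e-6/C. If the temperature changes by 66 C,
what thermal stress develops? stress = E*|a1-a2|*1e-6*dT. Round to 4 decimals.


Stress = 1319 * |32 - 33| * 1e-6 * 66
= 0.0871 MPa

0.0871


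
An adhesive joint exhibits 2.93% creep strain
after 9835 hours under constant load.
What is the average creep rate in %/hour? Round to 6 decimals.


Creep rate = strain / time
= 2.93 / 9835
= 0.000298 %/h

0.000298


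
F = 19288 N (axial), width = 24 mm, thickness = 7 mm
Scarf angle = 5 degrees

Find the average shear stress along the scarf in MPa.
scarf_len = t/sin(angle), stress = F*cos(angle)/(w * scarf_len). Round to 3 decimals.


scarf_len = 7/sin(5 deg) = 80.3160
cos(5 deg) = 0.996195
stress = 19288*0.996195/(24*80.3160) = 9.968 MPa

9.968


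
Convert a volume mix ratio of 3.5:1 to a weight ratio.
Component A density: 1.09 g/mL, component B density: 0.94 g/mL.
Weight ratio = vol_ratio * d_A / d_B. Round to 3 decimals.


= 3.5 * 1.09 / 0.94 = 4.059

4.059


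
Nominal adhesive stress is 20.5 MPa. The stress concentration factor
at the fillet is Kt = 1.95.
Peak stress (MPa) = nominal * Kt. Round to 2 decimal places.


Peak = 20.5 * 1.95 = 39.98 MPa

39.98


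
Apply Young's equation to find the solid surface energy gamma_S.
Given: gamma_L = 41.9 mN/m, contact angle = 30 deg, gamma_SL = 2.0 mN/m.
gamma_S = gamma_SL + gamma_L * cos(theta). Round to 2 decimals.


theta_rad = 30 * pi/180 = 0.523599
gamma_S = 2.0 + 41.9 * cos(0.523599)
= 38.29 mN/m

38.29


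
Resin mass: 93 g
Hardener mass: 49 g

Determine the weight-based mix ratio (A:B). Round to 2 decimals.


Ratio = 93 / 49 = 1.90

1.90


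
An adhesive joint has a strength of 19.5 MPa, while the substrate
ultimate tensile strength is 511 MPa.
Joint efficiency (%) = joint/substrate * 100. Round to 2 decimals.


Efficiency = 19.5 / 511 * 100
= 3.82%

3.82


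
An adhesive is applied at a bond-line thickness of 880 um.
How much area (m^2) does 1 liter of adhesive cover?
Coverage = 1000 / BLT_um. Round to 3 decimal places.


Coverage = 1000 / 880 = 1.136 m^2

1.136


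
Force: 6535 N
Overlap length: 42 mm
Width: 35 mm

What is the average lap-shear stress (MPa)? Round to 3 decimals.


Average shear stress = F / (overlap * width)
= 6535 / (42 * 35)
= 4.446 MPa

4.446


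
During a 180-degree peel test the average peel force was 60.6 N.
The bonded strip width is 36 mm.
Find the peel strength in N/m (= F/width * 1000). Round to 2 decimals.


Peel strength = F/width * 1000
= 60.6 / 36 * 1000
= 1683.33 N/m

1683.33


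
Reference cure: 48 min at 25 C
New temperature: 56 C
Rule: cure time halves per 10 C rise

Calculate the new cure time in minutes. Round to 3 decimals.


factor = 2^((56-25)/10) = 8.5742
t_new = 48 / 8.5742 = 5.598 min

5.598


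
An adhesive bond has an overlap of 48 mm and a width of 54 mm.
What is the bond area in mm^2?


Bond area = overlap * width
= 48 * 54
= 2592 mm^2

2592


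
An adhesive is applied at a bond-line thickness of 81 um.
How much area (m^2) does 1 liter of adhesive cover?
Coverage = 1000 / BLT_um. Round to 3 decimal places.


Coverage = 1000 / 81 = 12.346 m^2

12.346


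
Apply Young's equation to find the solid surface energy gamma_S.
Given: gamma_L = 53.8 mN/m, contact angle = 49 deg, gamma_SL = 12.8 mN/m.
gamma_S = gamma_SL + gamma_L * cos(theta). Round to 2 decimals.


theta_rad = 49 * pi/180 = 0.855211
gamma_S = 12.8 + 53.8 * cos(0.855211)
= 48.10 mN/m

48.10


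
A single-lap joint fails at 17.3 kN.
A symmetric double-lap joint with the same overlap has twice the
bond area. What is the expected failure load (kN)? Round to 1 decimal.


Double-lap load = 2 * 17.3 = 34.6 kN

34.6


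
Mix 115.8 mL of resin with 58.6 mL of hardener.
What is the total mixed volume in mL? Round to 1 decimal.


Total = 115.8 + 58.6 = 174.4 mL

174.4


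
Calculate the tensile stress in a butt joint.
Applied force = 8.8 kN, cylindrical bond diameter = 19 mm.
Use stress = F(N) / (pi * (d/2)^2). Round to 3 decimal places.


A = pi * 9.5^2 = 283.5287 mm^2
sigma = 8800.0 / 283.5287 = 31.037 MPa

31.037


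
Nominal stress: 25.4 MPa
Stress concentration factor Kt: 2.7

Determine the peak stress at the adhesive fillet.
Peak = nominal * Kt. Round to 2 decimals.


Peak stress = 25.4 * 2.7
= 68.58 MPa

68.58


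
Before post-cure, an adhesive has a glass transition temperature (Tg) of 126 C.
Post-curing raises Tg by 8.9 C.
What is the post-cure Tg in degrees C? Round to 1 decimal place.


Tg_post = Tg_base + delta_Tg
= 126 + 8.9
= 134.9 C

134.9


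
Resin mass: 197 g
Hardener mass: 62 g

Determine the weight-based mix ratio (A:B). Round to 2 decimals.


Ratio = 197 / 62 = 3.18

3.18


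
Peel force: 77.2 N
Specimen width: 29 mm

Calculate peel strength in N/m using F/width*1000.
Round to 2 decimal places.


Peel strength = 77.2 / 29 * 1000 = 2662.07 N/m

2662.07


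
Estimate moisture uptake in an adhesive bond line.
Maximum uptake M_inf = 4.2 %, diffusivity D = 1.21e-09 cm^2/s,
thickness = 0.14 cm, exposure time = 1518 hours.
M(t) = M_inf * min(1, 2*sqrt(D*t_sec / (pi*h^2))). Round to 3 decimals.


Convert time: 1518 h = 5464800 s
ratio = min(1, 2*sqrt(1.21e-09*5464800/(pi*0.14^2)))
= 0.655401
M(t) = 4.2 * 0.655401 = 2.753%

2.753


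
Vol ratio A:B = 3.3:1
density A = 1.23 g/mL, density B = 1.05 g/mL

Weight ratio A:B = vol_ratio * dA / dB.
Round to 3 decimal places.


Weight ratio = 3.3 * 1.23 / 1.05
= 3.866

3.866


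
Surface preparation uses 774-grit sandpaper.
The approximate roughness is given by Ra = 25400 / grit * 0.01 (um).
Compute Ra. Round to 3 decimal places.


Ra = 25400 / 774 * 0.01
= 254 / 774
= 0.328 um

0.328


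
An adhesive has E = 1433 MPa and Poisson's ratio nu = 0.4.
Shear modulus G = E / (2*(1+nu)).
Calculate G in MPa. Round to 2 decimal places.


G = 1433 / (2*(1+0.4))
= 1433 / 2.80
= 511.79 MPa

511.79


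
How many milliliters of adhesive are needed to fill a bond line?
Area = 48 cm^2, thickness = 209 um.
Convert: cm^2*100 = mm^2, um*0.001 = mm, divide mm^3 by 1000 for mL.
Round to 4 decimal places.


= (48 * 100) * (209 * 0.001) / 1000
= 1.0032 mL

1.0032


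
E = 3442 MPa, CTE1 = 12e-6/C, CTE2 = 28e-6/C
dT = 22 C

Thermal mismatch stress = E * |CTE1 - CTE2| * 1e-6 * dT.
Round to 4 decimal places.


= 3442 * 16e-6 * 22
= 1.2116 MPa

1.2116


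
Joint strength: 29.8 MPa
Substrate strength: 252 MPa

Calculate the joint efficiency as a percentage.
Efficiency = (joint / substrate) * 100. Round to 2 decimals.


Efficiency = (29.8 / 252) * 100 = 11.83%

11.83


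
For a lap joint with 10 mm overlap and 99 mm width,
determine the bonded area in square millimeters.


Area = 10 * 99 = 990 mm^2

990


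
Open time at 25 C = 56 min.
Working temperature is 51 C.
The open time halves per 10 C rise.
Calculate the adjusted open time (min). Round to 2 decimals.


factor = 2^((51 - 25) / 10) = 6.0629
ot = 56 / 6.0629 = 9.24 min

9.24


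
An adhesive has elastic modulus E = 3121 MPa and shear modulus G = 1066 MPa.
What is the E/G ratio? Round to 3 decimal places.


E/G = 3121 / 1066 = 2.928

2.928


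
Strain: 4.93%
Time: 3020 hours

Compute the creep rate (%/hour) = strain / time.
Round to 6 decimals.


Creep rate = 4.93 / 3020
= 0.001632 %/h

0.001632


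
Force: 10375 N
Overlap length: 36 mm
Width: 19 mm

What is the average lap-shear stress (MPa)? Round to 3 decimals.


Average shear stress = F / (overlap * width)
= 10375 / (36 * 19)
= 15.168 MPa

15.168


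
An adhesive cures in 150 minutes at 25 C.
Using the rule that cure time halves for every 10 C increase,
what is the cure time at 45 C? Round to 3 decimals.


Factor = 2^((45 - 25) / 10) = 4.0000
Cure time = 150 / 4.0000
= 37.500 minutes

37.500


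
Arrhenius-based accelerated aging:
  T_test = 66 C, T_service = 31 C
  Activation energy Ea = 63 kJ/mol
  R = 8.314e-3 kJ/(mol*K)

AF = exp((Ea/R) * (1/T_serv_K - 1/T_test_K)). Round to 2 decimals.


T_test_K = 339.15, T_serv_K = 304.15
AF = exp((63/8.314e-3) * (1/304.15 - 1/339.15))
= 13.08

13.08


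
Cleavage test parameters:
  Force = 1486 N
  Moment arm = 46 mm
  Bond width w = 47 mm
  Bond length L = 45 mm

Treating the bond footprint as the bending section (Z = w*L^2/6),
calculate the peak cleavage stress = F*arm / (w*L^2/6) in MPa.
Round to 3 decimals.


M = 1486 * 46 = 68356 N*mm
Z = 47 * 45^2 / 6 = 95175 / 6 mm^3
sigma = M / Z = 6 * 68356 / 95175 = 410136 / 95175
= 4.309 MPa

4.309


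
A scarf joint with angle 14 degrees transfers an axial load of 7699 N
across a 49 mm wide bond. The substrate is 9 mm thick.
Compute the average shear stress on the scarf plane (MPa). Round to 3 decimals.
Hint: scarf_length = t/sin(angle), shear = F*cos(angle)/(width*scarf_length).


scarf_length = 9 / sin(14 deg) = 37.2021 mm
cos(14 deg) = 0.970296
shear stress = 7699 * 0.970296 / (49 * 37.2021)
= 4.098 MPa

4.098


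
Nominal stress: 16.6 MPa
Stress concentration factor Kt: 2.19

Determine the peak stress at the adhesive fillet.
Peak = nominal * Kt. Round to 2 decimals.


Peak stress = 16.6 * 2.19
= 36.35 MPa

36.35


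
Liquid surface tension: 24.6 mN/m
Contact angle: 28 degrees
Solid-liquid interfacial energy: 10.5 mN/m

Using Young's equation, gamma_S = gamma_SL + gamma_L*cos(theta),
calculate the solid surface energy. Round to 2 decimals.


gamma_S = 10.5 + 24.6 * cos(28)
= 32.22 mN/m

32.22


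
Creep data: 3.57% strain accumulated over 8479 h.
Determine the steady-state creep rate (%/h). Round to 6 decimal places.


Rate = 3.57 / 8479 = 0.000421 %/h

0.000421


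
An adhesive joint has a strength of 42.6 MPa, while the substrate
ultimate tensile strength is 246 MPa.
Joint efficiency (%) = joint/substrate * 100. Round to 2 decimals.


Efficiency = 42.6 / 246 * 100
= 17.32%

17.32


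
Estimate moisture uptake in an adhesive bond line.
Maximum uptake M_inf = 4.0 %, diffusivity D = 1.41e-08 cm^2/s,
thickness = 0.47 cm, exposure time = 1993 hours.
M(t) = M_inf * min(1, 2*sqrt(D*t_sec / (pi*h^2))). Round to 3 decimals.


Convert time: 1993 h = 7174800 s
ratio = min(1, 2*sqrt(1.41e-08*7174800/(pi*0.47^2)))
= 0.763610
M(t) = 4.0 * 0.763610 = 3.054%

3.054


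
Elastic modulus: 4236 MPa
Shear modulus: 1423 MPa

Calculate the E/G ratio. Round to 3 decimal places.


E / G = 4236 / 1423 = 2.977

2.977


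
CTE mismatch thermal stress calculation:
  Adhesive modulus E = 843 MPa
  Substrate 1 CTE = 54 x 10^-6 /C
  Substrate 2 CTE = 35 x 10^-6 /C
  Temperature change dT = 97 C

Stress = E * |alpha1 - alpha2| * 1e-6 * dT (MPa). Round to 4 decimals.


delta_alpha = |54 - 35| = 19 x 10^-6/C
Stress = 843 * 19e-6 * 97
= 1.5536 MPa

1.5536


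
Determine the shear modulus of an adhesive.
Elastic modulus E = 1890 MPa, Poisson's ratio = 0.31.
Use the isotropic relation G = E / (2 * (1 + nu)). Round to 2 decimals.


G = 1890 / (2*(1+0.31)) = 1890 / 2.62
= 721.37 MPa

721.37


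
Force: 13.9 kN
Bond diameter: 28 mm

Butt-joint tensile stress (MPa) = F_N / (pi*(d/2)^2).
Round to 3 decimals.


F_N = 13.9 * 1000 = 13900.0 N
A = pi*(14.0)^2 = 615.7522 mm^2
stress = 13900.0 / 615.7522 = 22.574 MPa

22.574


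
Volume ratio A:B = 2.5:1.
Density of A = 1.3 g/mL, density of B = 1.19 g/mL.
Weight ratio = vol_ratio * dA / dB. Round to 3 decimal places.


Wt ratio = 2.5 * 1.3 / 1.19
= 2.731

2.731


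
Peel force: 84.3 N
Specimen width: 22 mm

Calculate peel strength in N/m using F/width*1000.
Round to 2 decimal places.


Peel strength = 84.3 / 22 * 1000 = 3831.82 N/m

3831.82


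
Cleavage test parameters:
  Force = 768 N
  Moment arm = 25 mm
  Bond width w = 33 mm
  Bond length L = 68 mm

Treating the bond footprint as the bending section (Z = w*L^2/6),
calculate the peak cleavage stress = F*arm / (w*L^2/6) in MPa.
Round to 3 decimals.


M = 768 * 25 = 19200 N*mm
Z = 33 * 68^2 / 6 = 152592 / 6 mm^3
sigma = M / Z = 6 * 19200 / 152592 = 115200 / 152592
= 0.755 MPa

0.755


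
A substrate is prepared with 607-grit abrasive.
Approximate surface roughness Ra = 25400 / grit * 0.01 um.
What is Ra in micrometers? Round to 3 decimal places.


Ra = 25400 / 607 * 0.01 = 0.418 um

0.418


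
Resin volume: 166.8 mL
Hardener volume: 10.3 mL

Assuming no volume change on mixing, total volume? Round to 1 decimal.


V_total = 166.8 + 10.3 = 177.1 mL

177.1


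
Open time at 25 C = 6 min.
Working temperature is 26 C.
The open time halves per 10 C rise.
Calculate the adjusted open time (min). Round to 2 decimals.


factor = 2^((26 - 25) / 10) = 1.0718
ot = 6 / 1.0718 = 5.60 min

5.60


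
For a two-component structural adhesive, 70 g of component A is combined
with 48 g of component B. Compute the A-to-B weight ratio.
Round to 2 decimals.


Weight ratio A:B = 70 / 48
= 1.46

1.46


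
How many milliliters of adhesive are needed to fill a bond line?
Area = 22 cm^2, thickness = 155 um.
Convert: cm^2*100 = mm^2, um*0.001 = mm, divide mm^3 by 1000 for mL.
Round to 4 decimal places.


= (22 * 100) * (155 * 0.001) / 1000
= 0.3410 mL

0.3410


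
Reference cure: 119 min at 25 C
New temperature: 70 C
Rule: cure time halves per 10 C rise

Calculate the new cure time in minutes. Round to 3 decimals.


factor = 2^((70-25)/10) = 22.6274
t_new = 119 / 22.6274 = 5.259 min

5.259


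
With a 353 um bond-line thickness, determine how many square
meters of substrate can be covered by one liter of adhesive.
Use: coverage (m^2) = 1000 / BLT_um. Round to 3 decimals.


Coverage = 1000 / 353 = 2.833 m^2

2.833


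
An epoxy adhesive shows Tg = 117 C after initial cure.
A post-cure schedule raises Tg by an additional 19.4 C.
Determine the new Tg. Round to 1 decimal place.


New Tg = 117 + 19.4
= 136.4 C

136.4


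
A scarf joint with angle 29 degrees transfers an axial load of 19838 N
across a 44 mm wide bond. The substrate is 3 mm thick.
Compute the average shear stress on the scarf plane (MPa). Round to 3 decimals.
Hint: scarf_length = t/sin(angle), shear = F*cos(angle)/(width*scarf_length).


scarf_length = 3 / sin(29 deg) = 6.1880 mm
cos(29 deg) = 0.874620
shear stress = 19838 * 0.874620 / (44 * 6.1880)
= 63.726 MPa

63.726


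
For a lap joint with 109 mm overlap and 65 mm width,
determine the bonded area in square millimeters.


Area = 109 * 65 = 7085 mm^2

7085


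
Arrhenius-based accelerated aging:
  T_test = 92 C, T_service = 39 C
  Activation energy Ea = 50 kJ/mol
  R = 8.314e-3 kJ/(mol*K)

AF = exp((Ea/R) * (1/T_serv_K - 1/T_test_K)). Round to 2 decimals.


T_test_K = 365.15, T_serv_K = 312.15
AF = exp((50/8.314e-3) * (1/312.15 - 1/365.15))
= 16.39

16.39


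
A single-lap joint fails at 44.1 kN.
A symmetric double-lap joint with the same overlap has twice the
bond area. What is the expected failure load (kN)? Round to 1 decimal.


Double-lap load = 2 * 44.1 = 88.2 kN

88.2


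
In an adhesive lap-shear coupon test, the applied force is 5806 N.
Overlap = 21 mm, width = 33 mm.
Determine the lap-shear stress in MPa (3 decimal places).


stress = F / (overlap * width)
= 5806 / (21 * 33)
= 8.378 MPa

8.378


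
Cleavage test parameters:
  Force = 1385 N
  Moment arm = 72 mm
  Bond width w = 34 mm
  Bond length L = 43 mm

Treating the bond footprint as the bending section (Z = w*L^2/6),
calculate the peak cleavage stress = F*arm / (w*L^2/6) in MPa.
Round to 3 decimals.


M = 1385 * 72 = 99720 N*mm
Z = 34 * 43^2 / 6 = 62866 / 6 mm^3
sigma = M / Z = 6 * 99720 / 62866 = 598320 / 62866
= 9.517 MPa

9.517


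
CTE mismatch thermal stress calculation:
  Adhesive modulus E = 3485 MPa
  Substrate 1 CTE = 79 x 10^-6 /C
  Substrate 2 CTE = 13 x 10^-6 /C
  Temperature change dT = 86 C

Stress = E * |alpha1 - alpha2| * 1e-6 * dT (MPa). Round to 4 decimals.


delta_alpha = |79 - 13| = 66 x 10^-6/C
Stress = 3485 * 66e-6 * 86
= 19.7809 MPa

19.7809


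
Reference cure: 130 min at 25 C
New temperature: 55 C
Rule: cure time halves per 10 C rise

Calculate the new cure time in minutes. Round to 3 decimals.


factor = 2^((55-25)/10) = 8.0000
t_new = 130 / 8.0000 = 16.250 min

16.250


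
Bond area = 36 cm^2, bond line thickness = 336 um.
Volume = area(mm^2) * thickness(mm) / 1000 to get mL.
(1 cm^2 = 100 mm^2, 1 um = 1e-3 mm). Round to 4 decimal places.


area_mm2 = 36 * 100 = 3600
blt_mm = 336 * 1e-3 = 0.336
vol_mm3 = 3600 * 0.336 = 1209.6
vol_mL = 1209.6 / 1000 = 1.2096 mL

1.2096


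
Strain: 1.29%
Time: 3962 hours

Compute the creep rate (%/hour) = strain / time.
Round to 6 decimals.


Creep rate = 1.29 / 3962
= 0.000326 %/h

0.000326


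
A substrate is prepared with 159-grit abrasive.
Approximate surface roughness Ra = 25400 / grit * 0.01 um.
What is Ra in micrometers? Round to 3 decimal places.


Ra = 25400 / 159 * 0.01 = 1.597 um

1.597


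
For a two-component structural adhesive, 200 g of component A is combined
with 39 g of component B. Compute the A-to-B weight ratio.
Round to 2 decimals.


Weight ratio A:B = 200 / 39
= 5.13

5.13


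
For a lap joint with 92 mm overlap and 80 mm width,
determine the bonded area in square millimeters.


Area = 92 * 80 = 7360 mm^2

7360


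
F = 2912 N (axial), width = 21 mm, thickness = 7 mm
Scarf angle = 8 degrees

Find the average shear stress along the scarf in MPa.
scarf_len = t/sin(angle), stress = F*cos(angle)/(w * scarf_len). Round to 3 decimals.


scarf_len = 7/sin(8 deg) = 50.2971
cos(8 deg) = 0.990268
stress = 2912*0.990268/(21*50.2971) = 2.730 MPa

2.730


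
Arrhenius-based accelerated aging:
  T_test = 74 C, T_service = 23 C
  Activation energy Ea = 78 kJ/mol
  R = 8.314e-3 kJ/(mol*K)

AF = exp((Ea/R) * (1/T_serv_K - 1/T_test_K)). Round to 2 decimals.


T_test_K = 347.15, T_serv_K = 296.15
AF = exp((78/8.314e-3) * (1/296.15 - 1/347.15))
= 105.00

105.00


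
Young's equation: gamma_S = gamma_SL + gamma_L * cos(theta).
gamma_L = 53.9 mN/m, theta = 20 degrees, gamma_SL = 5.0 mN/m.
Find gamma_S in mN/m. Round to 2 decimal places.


cos(20 deg) = 0.939693
gamma_S = 5.0 + 53.9 * 0.939693
= 55.65 mN/m

55.65


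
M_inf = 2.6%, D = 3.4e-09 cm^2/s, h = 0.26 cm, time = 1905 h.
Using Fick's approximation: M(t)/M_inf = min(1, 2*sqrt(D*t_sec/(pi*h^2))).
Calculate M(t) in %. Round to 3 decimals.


t = 6858000 s
ratio = min(1, 2*sqrt(3.4e-09*6858000/(pi*0.0676)))
= 0.662704
M(t) = 2.6 * 0.662704 = 1.723%

1.723


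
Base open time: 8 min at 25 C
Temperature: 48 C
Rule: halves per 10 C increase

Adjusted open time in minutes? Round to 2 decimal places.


Acceleration = 2^((48-25)/10) = 4.9246
Open time = 8 / 4.9246 = 1.62 min

1.62


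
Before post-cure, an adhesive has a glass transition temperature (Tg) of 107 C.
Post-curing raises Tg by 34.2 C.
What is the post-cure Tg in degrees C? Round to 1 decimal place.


Tg_post = Tg_base + delta_Tg
= 107 + 34.2
= 141.2 C

141.2


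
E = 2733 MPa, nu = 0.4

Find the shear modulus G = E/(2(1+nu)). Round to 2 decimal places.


G = 2733 / (2 * 1.40)
= 976.07 MPa

976.07


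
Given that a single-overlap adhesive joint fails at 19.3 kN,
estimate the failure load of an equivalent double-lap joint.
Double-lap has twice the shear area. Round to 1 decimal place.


Double-lap factor = 2
Expected load = 19.3 * 2 = 38.6 kN

38.6


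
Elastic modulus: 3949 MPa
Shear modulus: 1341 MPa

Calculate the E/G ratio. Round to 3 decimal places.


E / G = 3949 / 1341 = 2.945

2.945


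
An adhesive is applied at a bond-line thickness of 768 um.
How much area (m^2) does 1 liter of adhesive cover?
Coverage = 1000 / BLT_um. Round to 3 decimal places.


Coverage = 1000 / 768 = 1.302 m^2

1.302


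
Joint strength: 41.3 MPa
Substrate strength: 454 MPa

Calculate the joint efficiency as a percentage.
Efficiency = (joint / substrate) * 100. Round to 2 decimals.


Efficiency = (41.3 / 454) * 100 = 9.10%

9.10


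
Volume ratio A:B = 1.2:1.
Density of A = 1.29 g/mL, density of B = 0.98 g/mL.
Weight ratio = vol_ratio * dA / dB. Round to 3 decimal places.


Wt ratio = 1.2 * 1.29 / 0.98
= 1.580

1.580


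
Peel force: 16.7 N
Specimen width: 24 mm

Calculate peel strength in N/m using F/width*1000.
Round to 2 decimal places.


Peel strength = 16.7 / 24 * 1000 = 695.83 N/m

695.83


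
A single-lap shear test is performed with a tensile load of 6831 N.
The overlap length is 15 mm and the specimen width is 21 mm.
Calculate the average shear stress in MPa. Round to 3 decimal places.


Shear stress = F / (overlap * width)
= 6831 / (15 * 21)
= 6831 / 315
= 21.686 MPa

21.686


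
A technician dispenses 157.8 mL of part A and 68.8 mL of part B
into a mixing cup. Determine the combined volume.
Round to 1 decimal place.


Combined volume = 157.8 + 68.8
= 226.6 mL

226.6


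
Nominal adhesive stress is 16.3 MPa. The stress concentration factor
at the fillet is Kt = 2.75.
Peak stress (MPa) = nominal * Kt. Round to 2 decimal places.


Peak = 16.3 * 2.75 = 44.83 MPa

44.83


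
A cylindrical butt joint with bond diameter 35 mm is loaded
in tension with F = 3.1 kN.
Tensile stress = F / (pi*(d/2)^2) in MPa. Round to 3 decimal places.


Area = pi * (35/2)^2 = 962.1128 mm^2
Stress = 3.1*1000 / 962.1128
= 3.222 MPa

3.222


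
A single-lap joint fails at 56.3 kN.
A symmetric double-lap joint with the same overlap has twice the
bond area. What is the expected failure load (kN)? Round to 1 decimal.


Double-lap load = 2 * 56.3 = 112.6 kN

112.6


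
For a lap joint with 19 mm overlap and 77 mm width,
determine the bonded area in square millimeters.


Area = 19 * 77 = 1463 mm^2

1463


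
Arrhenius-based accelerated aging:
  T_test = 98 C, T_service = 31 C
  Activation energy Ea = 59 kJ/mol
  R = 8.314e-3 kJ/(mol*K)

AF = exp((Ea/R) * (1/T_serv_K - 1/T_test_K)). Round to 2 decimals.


T_test_K = 371.15, T_serv_K = 304.15
AF = exp((59/8.314e-3) * (1/304.15 - 1/371.15))
= 67.49

67.49


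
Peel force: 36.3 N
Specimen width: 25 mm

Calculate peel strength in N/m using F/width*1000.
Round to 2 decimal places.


Peel strength = 36.3 / 25 * 1000 = 1452.00 N/m

1452.00


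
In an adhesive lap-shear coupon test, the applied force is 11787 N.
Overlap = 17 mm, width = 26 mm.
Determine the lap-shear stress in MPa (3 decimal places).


stress = F / (overlap * width)
= 11787 / (17 * 26)
= 26.667 MPa

26.667


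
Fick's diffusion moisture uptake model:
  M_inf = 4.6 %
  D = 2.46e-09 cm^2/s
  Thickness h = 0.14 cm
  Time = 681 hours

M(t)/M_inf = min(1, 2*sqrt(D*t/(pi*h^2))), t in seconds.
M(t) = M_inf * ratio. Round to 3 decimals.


t_sec = 681 * 3600 = 2451600
ratio = 2*sqrt(2.46e-09*2451600/(pi*0.14^2))
= min(1, 0.625921)
= 0.625921
M(t) = 4.6 * 0.625921 = 2.879 %

2.879


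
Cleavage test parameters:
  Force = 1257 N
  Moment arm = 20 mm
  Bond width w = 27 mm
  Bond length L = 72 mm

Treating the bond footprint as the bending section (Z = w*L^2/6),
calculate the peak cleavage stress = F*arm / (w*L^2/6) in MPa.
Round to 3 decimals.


M = 1257 * 20 = 25140 N*mm
Z = 27 * 72^2 / 6 = 139968 / 6 mm^3
sigma = M / Z = 6 * 25140 / 139968 = 150840 / 139968
= 1.078 MPa

1.078


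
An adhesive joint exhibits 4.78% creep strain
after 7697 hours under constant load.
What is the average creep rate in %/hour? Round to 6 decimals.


Creep rate = strain / time
= 4.78 / 7697
= 0.000621 %/h

0.000621


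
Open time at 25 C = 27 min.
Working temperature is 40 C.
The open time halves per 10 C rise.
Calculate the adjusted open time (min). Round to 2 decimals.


factor = 2^((40 - 25) / 10) = 2.8284
ot = 27 / 2.8284 = 9.55 min

9.55


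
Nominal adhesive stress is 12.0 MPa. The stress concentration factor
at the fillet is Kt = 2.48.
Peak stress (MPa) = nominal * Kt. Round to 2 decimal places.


Peak = 12.0 * 2.48 = 29.76 MPa

29.76


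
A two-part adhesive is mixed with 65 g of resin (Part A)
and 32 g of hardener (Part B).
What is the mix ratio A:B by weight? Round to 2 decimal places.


Mix ratio = mass_A / mass_B
= 65 / 32
= 2.03

2.03


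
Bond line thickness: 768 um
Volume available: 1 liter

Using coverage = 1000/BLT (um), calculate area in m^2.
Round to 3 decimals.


1 L = 1e6 mm^3, thickness = 768 um = 0.768 mm
Area = 1e6 / 0.768 mm^2 = (1e6 / 0.768) / 1e6 m^2 = 1000 / 768 m^2
= 1.302 m^2

1.302


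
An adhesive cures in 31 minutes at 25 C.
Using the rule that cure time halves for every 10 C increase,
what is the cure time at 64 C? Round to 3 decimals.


Factor = 2^((64 - 25) / 10) = 14.9285
Cure time = 31 / 14.9285
= 2.077 minutes

2.077


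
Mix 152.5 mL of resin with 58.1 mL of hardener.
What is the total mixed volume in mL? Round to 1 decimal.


Total = 152.5 + 58.1 = 210.6 mL

210.6


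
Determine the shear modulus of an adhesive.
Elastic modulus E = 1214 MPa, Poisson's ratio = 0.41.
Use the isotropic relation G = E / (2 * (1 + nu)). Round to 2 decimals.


G = 1214 / (2*(1+0.41)) = 1214 / 2.82
= 430.50 MPa

430.50


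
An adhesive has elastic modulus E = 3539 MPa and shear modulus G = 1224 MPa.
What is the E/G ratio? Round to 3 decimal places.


E/G = 3539 / 1224 = 2.891

2.891


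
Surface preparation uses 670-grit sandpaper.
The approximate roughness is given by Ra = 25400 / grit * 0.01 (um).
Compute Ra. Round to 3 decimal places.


Ra = 25400 / 670 * 0.01
= 254 / 670
= 0.379 um

0.379


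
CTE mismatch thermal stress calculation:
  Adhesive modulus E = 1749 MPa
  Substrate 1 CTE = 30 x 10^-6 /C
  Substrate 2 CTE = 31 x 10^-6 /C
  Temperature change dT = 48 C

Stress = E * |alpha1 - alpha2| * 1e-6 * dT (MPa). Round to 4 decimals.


delta_alpha = |30 - 31| = 1 x 10^-6/C
Stress = 1749 * 1e-6 * 48
= 0.0840 MPa

0.0840


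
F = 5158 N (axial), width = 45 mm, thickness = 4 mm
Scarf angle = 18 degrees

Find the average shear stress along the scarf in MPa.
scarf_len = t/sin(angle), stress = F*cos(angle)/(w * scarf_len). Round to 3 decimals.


scarf_len = 4/sin(18 deg) = 12.9443
cos(18 deg) = 0.951057
stress = 5158*0.951057/(45*12.9443) = 8.422 MPa

8.422


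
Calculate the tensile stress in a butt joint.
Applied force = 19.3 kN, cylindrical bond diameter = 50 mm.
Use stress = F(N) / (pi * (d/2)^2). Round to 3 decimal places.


A = pi * 25.0^2 = 1963.4954 mm^2
sigma = 19300.0 / 1963.4954 = 9.829 MPa

9.829


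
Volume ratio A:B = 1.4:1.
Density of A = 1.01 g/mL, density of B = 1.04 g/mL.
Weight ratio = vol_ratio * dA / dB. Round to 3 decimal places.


Wt ratio = 1.4 * 1.01 / 1.04
= 1.360

1.360


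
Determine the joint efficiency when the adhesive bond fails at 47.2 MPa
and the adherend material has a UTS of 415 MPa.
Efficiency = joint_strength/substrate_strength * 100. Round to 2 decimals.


Joint efficiency = 47.2 / 415 * 100
= 11.37%

11.37


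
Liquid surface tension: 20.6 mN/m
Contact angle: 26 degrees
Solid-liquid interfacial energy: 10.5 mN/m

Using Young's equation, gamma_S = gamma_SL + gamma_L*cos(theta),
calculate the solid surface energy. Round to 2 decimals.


gamma_S = 10.5 + 20.6 * cos(26)
= 29.02 mN/m

29.02


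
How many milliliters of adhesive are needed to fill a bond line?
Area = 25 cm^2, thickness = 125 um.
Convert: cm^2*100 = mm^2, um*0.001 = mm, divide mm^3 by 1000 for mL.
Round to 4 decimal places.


= (25 * 100) * (125 * 0.001) / 1000
= 0.3125 mL

0.3125


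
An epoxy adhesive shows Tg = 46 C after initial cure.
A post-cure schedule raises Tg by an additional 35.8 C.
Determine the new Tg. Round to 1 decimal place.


New Tg = 46 + 35.8
= 81.8 C

81.8


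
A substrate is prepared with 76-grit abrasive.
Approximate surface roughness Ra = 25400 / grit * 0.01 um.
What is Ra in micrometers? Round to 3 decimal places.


Ra = 25400 / 76 * 0.01 = 3.342 um

3.342


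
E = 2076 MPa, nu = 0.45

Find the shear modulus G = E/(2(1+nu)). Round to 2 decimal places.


G = 2076 / (2 * 1.45)
= 715.86 MPa

715.86


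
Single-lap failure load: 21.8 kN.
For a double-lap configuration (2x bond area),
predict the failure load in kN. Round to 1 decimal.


Failure load = 21.8 * 2 = 43.6 kN

43.6


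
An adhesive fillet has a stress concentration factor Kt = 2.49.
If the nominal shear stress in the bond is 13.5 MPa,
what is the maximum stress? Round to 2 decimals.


Max stress = 13.5 * 2.49 = 33.62 MPa

33.62


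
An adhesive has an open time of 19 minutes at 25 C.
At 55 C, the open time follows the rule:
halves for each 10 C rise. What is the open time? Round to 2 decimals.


Factor = 2^((55-25)/10) = 8.0000
Open time = 19 / 8.0000 = 2.38 min

2.38


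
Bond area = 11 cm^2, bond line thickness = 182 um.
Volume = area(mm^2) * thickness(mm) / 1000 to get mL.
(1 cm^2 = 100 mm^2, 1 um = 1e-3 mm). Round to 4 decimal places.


area_mm2 = 11 * 100 = 1100
blt_mm = 182 * 1e-3 = 0.182
vol_mm3 = 1100 * 0.182 = 200.2
vol_mL = 200.2 / 1000 = 0.2002 mL

0.2002


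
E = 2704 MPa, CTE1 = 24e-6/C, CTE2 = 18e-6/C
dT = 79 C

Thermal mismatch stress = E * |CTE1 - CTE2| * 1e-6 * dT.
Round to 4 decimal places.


= 2704 * 6e-6 * 79
= 1.2817 MPa

1.2817


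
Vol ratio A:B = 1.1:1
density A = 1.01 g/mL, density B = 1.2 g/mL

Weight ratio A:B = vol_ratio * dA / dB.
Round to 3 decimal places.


Weight ratio = 1.1 * 1.01 / 1.2
= 0.926

0.926


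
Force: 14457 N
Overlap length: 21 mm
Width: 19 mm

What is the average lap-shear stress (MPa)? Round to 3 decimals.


Average shear stress = F / (overlap * width)
= 14457 / (21 * 19)
= 36.233 MPa

36.233


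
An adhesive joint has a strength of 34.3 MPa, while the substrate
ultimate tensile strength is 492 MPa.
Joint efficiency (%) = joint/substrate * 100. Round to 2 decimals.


Efficiency = 34.3 / 492 * 100
= 6.97%

6.97


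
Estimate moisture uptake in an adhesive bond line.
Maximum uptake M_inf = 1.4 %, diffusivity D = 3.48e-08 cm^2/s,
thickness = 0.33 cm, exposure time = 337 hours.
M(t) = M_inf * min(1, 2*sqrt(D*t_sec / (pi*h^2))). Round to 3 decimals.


Convert time: 337 h = 1213200 s
ratio = min(1, 2*sqrt(3.48e-08*1213200/(pi*0.33^2)))
= 0.702582
M(t) = 1.4 * 0.702582 = 0.984%

0.984


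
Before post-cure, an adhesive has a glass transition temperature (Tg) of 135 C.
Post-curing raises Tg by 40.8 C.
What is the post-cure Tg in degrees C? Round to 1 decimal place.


Tg_post = Tg_base + delta_Tg
= 135 + 40.8
= 175.8 C

175.8


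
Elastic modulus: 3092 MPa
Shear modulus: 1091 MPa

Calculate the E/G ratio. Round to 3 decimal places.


E / G = 3092 / 1091 = 2.834

2.834


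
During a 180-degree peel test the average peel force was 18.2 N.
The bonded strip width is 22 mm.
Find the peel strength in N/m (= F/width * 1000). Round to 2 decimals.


Peel strength = F/width * 1000
= 18.2 / 22 * 1000
= 827.27 N/m

827.27


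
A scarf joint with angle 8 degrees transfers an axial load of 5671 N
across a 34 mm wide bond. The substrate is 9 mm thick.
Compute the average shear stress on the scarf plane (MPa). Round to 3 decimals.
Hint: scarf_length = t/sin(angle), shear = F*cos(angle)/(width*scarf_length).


scarf_length = 9 / sin(8 deg) = 64.6677 mm
cos(8 deg) = 0.990268
shear stress = 5671 * 0.990268 / (34 * 64.6677)
= 2.554 MPa

2.554


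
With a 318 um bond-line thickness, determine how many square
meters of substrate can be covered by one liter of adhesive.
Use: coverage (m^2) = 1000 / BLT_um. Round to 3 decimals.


Coverage = 1000 / 318 = 3.145 m^2

3.145


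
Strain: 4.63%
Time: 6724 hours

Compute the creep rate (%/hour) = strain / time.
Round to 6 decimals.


Creep rate = 4.63 / 6724
= 0.000689 %/h

0.000689


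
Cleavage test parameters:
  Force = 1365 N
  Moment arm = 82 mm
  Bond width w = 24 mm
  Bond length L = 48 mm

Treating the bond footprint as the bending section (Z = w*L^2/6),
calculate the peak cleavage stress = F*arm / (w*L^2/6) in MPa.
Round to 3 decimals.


M = 1365 * 82 = 111930 N*mm
Z = 24 * 48^2 / 6 = 55296 / 6 mm^3
sigma = M / Z = 6 * 111930 / 55296 = 671580 / 55296
= 12.145 MPa

12.145


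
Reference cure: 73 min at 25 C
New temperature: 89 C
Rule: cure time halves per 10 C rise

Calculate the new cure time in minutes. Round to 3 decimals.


factor = 2^((89-25)/10) = 84.4485
t_new = 73 / 84.4485 = 0.864 min

0.864


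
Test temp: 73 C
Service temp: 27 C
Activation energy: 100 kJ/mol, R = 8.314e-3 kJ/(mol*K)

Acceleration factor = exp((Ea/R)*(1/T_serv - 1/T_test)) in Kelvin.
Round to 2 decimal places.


AF = exp((100/0.008314)*(1/300.15 - 1/346.15))
= 205.47

205.47


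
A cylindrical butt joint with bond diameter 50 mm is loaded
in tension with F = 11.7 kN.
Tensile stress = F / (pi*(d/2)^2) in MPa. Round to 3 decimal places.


Area = pi * (50/2)^2 = 1963.4954 mm^2
Stress = 11.7*1000 / 1963.4954
= 5.959 MPa

5.959


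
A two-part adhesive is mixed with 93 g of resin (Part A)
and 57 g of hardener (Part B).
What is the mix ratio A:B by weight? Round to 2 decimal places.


Mix ratio = mass_A / mass_B
= 93 / 57
= 1.63

1.63


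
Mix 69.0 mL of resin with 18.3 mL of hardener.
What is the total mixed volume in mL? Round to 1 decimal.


Total = 69.0 + 18.3 = 87.3 mL

87.3


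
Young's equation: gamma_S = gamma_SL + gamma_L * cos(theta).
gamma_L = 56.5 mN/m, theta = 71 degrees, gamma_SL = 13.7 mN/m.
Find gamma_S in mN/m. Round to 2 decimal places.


cos(71 deg) = 0.325568
gamma_S = 13.7 + 56.5 * 0.325568
= 32.09 mN/m

32.09


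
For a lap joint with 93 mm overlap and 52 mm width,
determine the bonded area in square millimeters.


Area = 93 * 52 = 4836 mm^2

4836


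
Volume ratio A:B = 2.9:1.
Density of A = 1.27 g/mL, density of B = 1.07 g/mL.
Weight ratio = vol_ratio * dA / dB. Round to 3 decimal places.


Wt ratio = 2.9 * 1.27 / 1.07
= 3.442

3.442


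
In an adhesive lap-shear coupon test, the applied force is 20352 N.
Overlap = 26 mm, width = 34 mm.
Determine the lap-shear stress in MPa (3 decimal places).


stress = F / (overlap * width)
= 20352 / (26 * 34)
= 23.023 MPa

23.023


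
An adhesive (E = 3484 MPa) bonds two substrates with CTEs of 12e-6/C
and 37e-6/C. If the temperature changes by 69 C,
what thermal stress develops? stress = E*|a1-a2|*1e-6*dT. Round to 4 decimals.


Stress = 3484 * |12 - 37| * 1e-6 * 69
= 6.0099 MPa

6.0099


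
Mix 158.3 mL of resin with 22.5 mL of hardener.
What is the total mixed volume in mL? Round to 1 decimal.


Total = 158.3 + 22.5 = 180.8 mL

180.8


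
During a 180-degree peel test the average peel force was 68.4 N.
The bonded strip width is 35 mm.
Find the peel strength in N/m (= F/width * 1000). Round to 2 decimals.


Peel strength = F/width * 1000
= 68.4 / 35 * 1000
= 1954.29 N/m

1954.29


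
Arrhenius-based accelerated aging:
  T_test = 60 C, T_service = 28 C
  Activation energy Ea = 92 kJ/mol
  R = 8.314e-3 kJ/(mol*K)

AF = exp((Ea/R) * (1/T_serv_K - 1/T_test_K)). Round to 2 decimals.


T_test_K = 333.15, T_serv_K = 301.15
AF = exp((92/8.314e-3) * (1/301.15 - 1/333.15))
= 34.10

34.10


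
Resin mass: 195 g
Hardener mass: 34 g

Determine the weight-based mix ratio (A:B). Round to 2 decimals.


Ratio = 195 / 34 = 5.74

5.74


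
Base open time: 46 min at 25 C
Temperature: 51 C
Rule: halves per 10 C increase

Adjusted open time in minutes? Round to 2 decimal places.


Acceleration = 2^((51-25)/10) = 6.0629
Open time = 46 / 6.0629 = 7.59 min

7.59


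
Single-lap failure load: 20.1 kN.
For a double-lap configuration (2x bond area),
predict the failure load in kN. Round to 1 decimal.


Failure load = 20.1 * 2 = 40.2 kN

40.2


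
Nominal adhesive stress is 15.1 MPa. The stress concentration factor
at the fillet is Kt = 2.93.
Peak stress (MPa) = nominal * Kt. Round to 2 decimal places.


Peak = 15.1 * 2.93 = 44.24 MPa

44.24


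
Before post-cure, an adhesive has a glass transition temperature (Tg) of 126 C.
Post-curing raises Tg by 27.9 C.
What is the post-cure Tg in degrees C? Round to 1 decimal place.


Tg_post = Tg_base + delta_Tg
= 126 + 27.9
= 153.9 C

153.9


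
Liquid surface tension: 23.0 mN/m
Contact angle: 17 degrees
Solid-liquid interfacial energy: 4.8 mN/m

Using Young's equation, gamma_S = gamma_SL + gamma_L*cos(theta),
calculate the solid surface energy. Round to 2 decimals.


gamma_S = 4.8 + 23.0 * cos(17)
= 26.80 mN/m

26.80


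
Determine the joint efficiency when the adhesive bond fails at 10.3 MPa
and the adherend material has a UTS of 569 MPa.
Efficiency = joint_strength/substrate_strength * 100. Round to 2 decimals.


Joint efficiency = 10.3 / 569 * 100
= 1.81%

1.81


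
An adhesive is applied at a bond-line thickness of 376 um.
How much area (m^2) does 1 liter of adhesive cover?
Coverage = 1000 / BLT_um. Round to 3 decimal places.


Coverage = 1000 / 376 = 2.660 m^2

2.660


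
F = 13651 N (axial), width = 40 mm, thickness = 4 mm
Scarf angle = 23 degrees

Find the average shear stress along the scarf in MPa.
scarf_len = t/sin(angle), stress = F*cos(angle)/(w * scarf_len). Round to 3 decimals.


scarf_len = 4/sin(23 deg) = 10.2372
cos(23 deg) = 0.920505
stress = 13651*0.920505/(40*10.2372) = 30.687 MPa

30.687


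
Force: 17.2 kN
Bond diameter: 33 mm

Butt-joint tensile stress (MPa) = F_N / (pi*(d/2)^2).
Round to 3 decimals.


F_N = 17.2 * 1000 = 17200.0 N
A = pi*(16.5)^2 = 855.2986 mm^2
stress = 17200.0 / 855.2986 = 20.110 MPa

20.110


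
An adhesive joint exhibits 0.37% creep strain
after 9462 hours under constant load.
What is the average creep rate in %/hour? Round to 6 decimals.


Creep rate = strain / time
= 0.37 / 9462
= 0.000039 %/h

0.000039


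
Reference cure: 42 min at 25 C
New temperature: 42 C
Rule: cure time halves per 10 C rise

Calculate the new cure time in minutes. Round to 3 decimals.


factor = 2^((42-25)/10) = 3.2490
t_new = 42 / 3.2490 = 12.927 min

12.927


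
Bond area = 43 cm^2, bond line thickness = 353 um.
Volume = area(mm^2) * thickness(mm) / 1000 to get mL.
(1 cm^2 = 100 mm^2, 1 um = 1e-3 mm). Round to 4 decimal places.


area_mm2 = 43 * 100 = 4300
blt_mm = 353 * 1e-3 = 0.353
vol_mm3 = 4300 * 0.353 = 1517.9
vol_mL = 1517.9 / 1000 = 1.5179 mL

1.5179


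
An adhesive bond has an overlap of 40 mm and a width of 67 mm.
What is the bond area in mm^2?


Bond area = overlap * width
= 40 * 67
= 2680 mm^2

2680


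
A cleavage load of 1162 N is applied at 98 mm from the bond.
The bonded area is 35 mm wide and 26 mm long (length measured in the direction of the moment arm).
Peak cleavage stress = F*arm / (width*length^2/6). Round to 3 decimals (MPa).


Moment = 1162 * 98 = 113876 N*mm
Section modulus = 35 * 676 / 6 = 23660 / 6 mm^3
Stress = 113876 / (23660 / 6) = 683256 / 23660
= 28.878 MPa

28.878


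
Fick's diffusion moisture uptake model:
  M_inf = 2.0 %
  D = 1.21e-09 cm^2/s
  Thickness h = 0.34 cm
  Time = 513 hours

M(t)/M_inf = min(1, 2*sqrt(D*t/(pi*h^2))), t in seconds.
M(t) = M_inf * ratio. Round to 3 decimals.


t_sec = 513 * 3600 = 1846800
ratio = 2*sqrt(1.21e-09*1846800/(pi*0.34^2))
= min(1, 0.156884)
= 0.156884
M(t) = 2.0 * 0.156884 = 0.314 %

0.314
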